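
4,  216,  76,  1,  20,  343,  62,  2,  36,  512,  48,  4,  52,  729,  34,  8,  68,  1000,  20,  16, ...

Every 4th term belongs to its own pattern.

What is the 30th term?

Taking every 4th term gives 4 separate tracks.
Track A: 4, 20, 36, 52, 68. Linear: a_n = -12 + 16·n.
Track B: 216, 343, 512, 729, 1000. Perfect cubes starting at 6³.
Track C: 76, 62, 48, 34, 20. Subtracting 14 each time.
Track D: 1, 2, 4, 8, 16. Geometric with ratio 2.
The 30th slot belongs to track B; its 8th term is 2197.

2197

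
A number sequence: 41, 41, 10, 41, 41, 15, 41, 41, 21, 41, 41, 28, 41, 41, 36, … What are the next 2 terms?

The slot pattern repeats as AAB (period 3), so there are 2 interleaved tracks.
Track A: 41, 41, 41, 41, 41, 41, 41, 41, 41, 41 — the constant sequence 41.
Track B: 10, 15, 21, 28, 36 — triangular numbers starting at T_4.
Position 16 → track A, term 11 = 41.
The 17th slot belongs to track A; its 12th term is 41.

41, 41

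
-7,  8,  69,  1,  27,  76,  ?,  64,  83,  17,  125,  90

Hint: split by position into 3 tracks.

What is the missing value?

Taking every 3rd term gives 3 separate tracks.
Subsequence A: -7, 1, ?, 17. Adding 8 each time.
Subsequence B: 8, 27, 64, 125. Perfect cubes starting at 2³.
Subsequence C: 69, 76, 83, 90. Arithmetic, step +7.
So the missing entry in subsequence A is 9.

9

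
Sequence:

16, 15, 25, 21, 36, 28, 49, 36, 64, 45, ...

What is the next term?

81

Odd-indexed and even-indexed terms follow separate rules.
Track A is 16, 25, 36, 49, 64, which is consecutive squares n² from n = 4.
Track B is 15, 21, 28, 36, 45, which is the triangular numbers T_5, T_6, ….
Term 11 comes from track A (its 6th entry): 81.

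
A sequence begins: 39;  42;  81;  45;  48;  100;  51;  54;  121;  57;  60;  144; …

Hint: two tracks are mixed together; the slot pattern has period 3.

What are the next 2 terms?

The slot pattern repeats as AAB (period 3), so there are 2 interleaved tracks.
Track A: 39, 42, 45, 48, 51, 54, 57, 60 — arithmetic, step +3.
Track B: 81, 100, 121, 144 — consecutive squares n² from n = 9.
Term 13 comes from track A (its 9th entry): 63.
Position 14 falls in track A as its term 10, giving 66.

63, 66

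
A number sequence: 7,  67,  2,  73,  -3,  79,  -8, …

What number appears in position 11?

-18

Split by position mod 2 into 2 tracks.
Track A is 7, 2, -3, -8, which is subtracting 5 each time.
Track B is 67, 73, 79, which is adding 6 each time.
The 11th slot belongs to track A; its 6th term is -18.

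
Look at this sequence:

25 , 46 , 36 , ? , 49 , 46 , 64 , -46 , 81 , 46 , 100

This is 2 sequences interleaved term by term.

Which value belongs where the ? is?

-46

Taking every 2nd term gives 2 separate tracks.
Track A: 25, 36, 49, 64, 81, 100. Consecutive squares n² from n = 5.
Track B: 46, ?, 46, -46, 46. Oscillating between 46 and -46.
Filling track B at index 2 by its rule yields -46.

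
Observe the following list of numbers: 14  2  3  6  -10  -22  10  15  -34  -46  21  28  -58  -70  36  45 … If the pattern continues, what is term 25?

Positions follow the repeating pattern AABB; grouping by letter gives 2 tracks.
Subsequence A = 14, 2, -10, -22, -34, -46, -58, -70: arithmetic with common difference −12.
Subsequence B = 3, 6, 10, 15, 21, 28, 36, 45: the triangular numbers T_2, T_3, ….
The 25th slot belongs to subsequence A; its 13th term is -130.

-130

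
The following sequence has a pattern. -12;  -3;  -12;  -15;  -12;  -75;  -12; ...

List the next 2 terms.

-375, -12

Split by position mod 2 into 2 tracks.
Subsequence A: -12, -12, -12, -12 — constant -12.
Subsequence B: -3, -15, -75 — multiplying by 5 each time.
Position 8 → subsequence B, term 4 = -375.
Term 9 comes from subsequence A (its 5th entry): -12.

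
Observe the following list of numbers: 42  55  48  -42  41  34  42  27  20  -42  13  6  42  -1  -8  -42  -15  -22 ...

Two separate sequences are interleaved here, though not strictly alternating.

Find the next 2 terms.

42, -29

The slot pattern repeats as ABB (period 3), so there are 2 interleaved tracks.
Track A is 42, -42, 42, -42, 42, -42, which is the oscillation 42·(−1)^(n+1).
Track B is 55, 48, 41, 34, 27, 20, 13, 6, -1, -8, -15, -22, which is arithmetic, step −7.
Term 19 comes from track A (its 7th entry): 42.
Position 20 falls in track B as its term 13, giving -29.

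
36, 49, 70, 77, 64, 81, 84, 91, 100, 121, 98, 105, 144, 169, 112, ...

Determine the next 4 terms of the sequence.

Positions follow the repeating pattern AABB; grouping by letter gives 2 tracks.
Track A = 36, 49, 64, 81, 100, 121, 144, 169: perfect squares starting at 6².
Track B = 70, 77, 84, 91, 98, 105, 112: adding 7 each time.
Term 16 comes from track B (its 8th entry): 119.
Position 17 falls in track A as its term 9, giving 196.
Position 18 → track A, term 10 = 225.
Term 19 comes from track B (its 9th entry): 126.

119, 196, 225, 126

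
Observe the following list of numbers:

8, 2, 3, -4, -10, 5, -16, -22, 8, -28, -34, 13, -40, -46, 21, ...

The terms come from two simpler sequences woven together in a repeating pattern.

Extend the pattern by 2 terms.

-52, -58

The slot pattern repeats as AAB (period 3), so there are 2 interleaved tracks.
Track A: 8, 2, -4, -10, -16, -22, -28, -34, -40, -46 (arithmetic with common difference −6).
Track B: 3, 5, 8, 13, 21 (Fibonacci-style (each term is the sum of the two before it)).
The 16th slot belongs to track A; its 11th term is -52.
Term 17 comes from track A (its 12th entry): -58.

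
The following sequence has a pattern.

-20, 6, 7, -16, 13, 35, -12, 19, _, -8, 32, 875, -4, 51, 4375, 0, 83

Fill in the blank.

175

Taking every 3rd term gives 3 separate tracks.
Track A: -20, -16, -12, -8, -4, 0 (arithmetic, step +4).
Track B: 6, 13, 19, 32, 51, 83 (each term equals the sum of the previous two).
Track C: 7, 35, ?, 875, 4375 (a geometric progression (common ratio 5)).
The gap is track C's term 3; the rule gives 175.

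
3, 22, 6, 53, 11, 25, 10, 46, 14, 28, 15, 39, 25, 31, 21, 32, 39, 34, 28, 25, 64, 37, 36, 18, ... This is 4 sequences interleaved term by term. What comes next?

103

The terms cycle through 4 interleaved subsequences.
Track A is 3, 11, 14, 25, 39, 64, which is a Fibonacci-like recurrence a_n = a_{n-1} + a_{n-2}.
Track B is 22, 25, 28, 31, 34, 37, which is adding 3 each time.
Track C is 6, 10, 15, 21, 28, 36, which is triangular numbers n(n+1)/2 for n = 3, 4, ….
Track D is 53, 46, 39, 32, 25, 18, which is linear: a_n = 60 − 7·n.
Position 25 → track A, term 7 = 103.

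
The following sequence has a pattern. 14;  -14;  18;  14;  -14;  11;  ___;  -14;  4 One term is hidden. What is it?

14

Positions follow the repeating pattern AAB; grouping by letter gives 2 tracks.
Subsequence A is 14, -14, 14, -14, ?, -14, which is oscillating between 14 and -14.
Subsequence B is 18, 11, 4, which is subtracting 7 each time.
Subsequence A's pattern makes the blank 14.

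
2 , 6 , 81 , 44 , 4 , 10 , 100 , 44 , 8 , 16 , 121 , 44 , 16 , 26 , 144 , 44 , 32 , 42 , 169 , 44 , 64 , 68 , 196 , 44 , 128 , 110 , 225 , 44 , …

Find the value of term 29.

256

Read the sequence 4 terms at a time; column i is its own pattern.
Track A = 2, 4, 8, 16, 32, 64, 128: geometric, ×2 each step.
Track B = 6, 10, 16, 26, 42, 68, 110: each term equals the sum of the previous two.
Track C = 81, 100, 121, 144, 169, 196, 225: perfect squares starting at 9².
Track D = 44, 44, 44, 44, 44, 44, 44: the constant sequence 44.
Position 29 → track A, term 8 = 256.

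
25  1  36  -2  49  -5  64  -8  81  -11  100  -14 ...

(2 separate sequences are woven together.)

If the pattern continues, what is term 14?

-17

Split by position mod 2 into 2 tracks.
Stream A: 25, 36, 49, 64, 81, 100 (the squares 5², 6², 7², …).
Stream B: 1, -2, -5, -8, -11, -14 (linear: a_n = 4 − 3·n).
Position 14 → stream B, term 7 = -17.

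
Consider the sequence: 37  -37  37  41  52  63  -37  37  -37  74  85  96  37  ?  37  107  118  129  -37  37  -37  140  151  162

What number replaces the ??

-37

The slot pattern repeats as AAABBB (period 6), so there are 2 interleaved tracks.
Track A: 37, -37, 37, -37, 37, -37, 37, ?, 37, -37, 37, -37. Alternating ±37.
Track B: 41, 52, 63, 74, 85, 96, 107, 118, 129, 140, 151, 162. Arithmetic, step +11.
Filling track A at index 8 by its rule yields -37.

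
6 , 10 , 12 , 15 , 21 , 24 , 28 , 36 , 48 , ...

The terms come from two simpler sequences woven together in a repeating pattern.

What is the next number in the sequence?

45

Positions follow the repeating pattern AAB; grouping by letter gives 2 tracks.
Track A = 6, 10, 15, 21, 28, 36: triangular numbers n(n+1)/2 for n = 3, 4, ….
Track B = 12, 24, 48: geometric with ratio 2.
Position 10 → track A, term 7 = 45.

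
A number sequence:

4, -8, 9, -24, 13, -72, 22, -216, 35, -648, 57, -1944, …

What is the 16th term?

Taking every 2nd term gives 2 separate tracks.
Stream A: 4, 9, 13, 22, 35, 57 — a Fibonacci-like recurrence a_n = a_{n-1} + a_{n-2}.
Stream B: -8, -24, -72, -216, -648, -1944 — multiplying by 3 each time.
Position 16 falls in stream B as its term 8, giving -17496.

-17496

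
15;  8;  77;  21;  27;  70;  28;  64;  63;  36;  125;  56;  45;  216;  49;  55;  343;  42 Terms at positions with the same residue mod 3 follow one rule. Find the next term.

Split by position mod 3 into 3 tracks.
Subsequence A is 15, 21, 28, 36, 45, 55, which is triangular numbers n(n+1)/2 for n = 5, 6, ….
Subsequence B is 8, 27, 64, 125, 216, 343, which is perfect cubes starting at 2³.
Subsequence C is 77, 70, 63, 56, 49, 42, which is arithmetic with common difference −7.
Position 19 falls in subsequence A as its term 7, giving 66.

66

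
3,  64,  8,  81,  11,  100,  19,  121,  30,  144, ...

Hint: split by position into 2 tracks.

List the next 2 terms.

Taking every 2nd term gives 2 separate tracks.
Track A = 3, 8, 11, 19, 30: a Fibonacci-like recurrence a_n = a_{n-1} + a_{n-2}.
Track B = 64, 81, 100, 121, 144: the squares 8², 9², 10², ….
Term 11 comes from track A (its 6th entry): 49.
Position 12 → track B, term 6 = 169.

49, 169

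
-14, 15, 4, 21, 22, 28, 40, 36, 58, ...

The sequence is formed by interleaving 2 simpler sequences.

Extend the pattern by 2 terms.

45, 76

Taking every 2nd term gives 2 separate tracks.
Track A: -14, 4, 22, 40, 58 (arithmetic, step +18).
Track B: 15, 21, 28, 36 (triangular numbers starting at T_5).
The 10th slot belongs to track B; its 5th term is 45.
Position 11 falls in track A as its term 6, giving 76.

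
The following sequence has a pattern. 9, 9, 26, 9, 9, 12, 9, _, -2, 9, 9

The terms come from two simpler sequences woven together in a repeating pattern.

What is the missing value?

Positions follow the repeating pattern AAB; grouping by letter gives 2 tracks.
Stream A: 9, 9, 9, 9, 9, ?, 9, 9. Constant 9.
Stream B: 26, 12, -2. Arithmetic with common difference −14.
Filling stream A at index 6 by its rule yields 9.

9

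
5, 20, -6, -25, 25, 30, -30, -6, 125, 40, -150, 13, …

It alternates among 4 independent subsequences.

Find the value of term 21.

Split by position mod 4 into 4 tracks.
Track A is 5, 25, 125, which is successive powers of 5.
Track B is 20, 30, 40, which is adding 10 each time.
Track C is -6, -30, -150, which is multiplying by 5 each time.
Track D is -25, -6, 13, which is linear: a_n = -44 + 19·n.
Position 21 → track A, term 6 = 15625.

15625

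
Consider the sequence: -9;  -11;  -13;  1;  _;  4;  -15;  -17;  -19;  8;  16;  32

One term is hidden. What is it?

Positions follow the repeating pattern AAABBB; grouping by letter gives 2 tracks.
Subsequence A: -9, -11, -13, -15, -17, -19 — linear: a_n = -7 − 2·n.
Subsequence B: 1, ?, 4, 8, 16, 32 — powers of 2.
The gap is subsequence B's term 2; the rule gives 2.

2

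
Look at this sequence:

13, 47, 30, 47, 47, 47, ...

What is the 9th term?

81

Taking every 2nd term gives 2 separate tracks.
Subsequence A: 13, 30, 47 (linear: a_n = -4 + 17·n).
Subsequence B: 47, 47, 47 (constant 47).
Position 9 falls in subsequence A as its term 5, giving 81.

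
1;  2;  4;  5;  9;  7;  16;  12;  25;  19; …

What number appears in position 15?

Positions 1, 3, 5, … form one subsequence and positions 2, 4, 6, … form another.
Track A is 1, 4, 9, 16, 25, which is perfect squares starting at 1².
Track B is 2, 5, 7, 12, 19, which is a Fibonacci-like recurrence a_n = a_{n-1} + a_{n-2}.
The 15th slot belongs to track A; its 8th term is 64.

64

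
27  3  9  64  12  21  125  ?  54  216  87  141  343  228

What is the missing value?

The slot pattern repeats as ABB (period 3), so there are 2 interleaved tracks.
Stream A: 27, 64, 125, 216, 343 (consecutive cubes n³ from n = 3).
Stream B: 3, 9, 12, 21, ?, 54, 87, 141, 228 (a Fibonacci-like recurrence a_n = a_{n-1} + a_{n-2}).
The gap is stream B's term 5; the rule gives 33.

33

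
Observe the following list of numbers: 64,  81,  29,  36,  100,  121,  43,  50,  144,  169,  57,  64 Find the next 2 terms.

196, 225

The slot pattern repeats as AABB (period 4), so there are 2 interleaved tracks.
Track A: 64, 81, 100, 121, 144, 169. Perfect squares starting at 8².
Track B: 29, 36, 43, 50, 57, 64. Arithmetic, step +7.
Position 13 → track A, term 7 = 196.
Position 14 falls in track A as its term 8, giving 225.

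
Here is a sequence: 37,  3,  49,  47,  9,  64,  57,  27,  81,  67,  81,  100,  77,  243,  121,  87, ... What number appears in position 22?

107

The terms cycle through 3 interleaved subsequences.
Stream A: 37, 47, 57, 67, 77, 87. Linear: a_n = 27 + 10·n.
Stream B: 3, 9, 27, 81, 243. Powers 3^1, 3^2, 3^3, ….
Stream C: 49, 64, 81, 100, 121. Consecutive squares n² from n = 7.
Position 22 falls in stream A as its term 8, giving 107.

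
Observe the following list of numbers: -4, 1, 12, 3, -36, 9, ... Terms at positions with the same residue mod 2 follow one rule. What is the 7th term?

108

The terms cycle through 2 interleaved subsequences.
Stream A = -4, 12, -36: multiplying by -3 each time.
Stream B = 1, 3, 9: powers of 3.
Position 7 → stream A, term 4 = 108.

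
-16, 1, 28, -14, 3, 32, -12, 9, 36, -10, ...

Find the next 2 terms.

Read the sequence 3 terms at a time; column i is its own pattern.
Subsequence A: -16, -14, -12, -10 (linear: a_n = -18 + 2·n).
Subsequence B: 1, 3, 9 (powers 3^0, 3^1, 3^2, …).
Subsequence C: 28, 32, 36 (arithmetic with common difference +4).
Position 11 falls in subsequence B as its term 4, giving 27.
Position 12 → subsequence C, term 4 = 40.

27, 40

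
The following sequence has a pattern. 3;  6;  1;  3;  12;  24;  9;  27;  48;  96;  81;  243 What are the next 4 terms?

192, 384, 729, 2187

The slot pattern repeats as AABB (period 4), so there are 2 interleaved tracks.
Track A: 3, 6, 12, 24, 48, 96 (geometric, ×2 each step).
Track B: 1, 3, 9, 27, 81, 243 (powers of 3).
Position 13 → track A, term 7 = 192.
Term 14 comes from track A (its 8th entry): 384.
Position 15 falls in track B as its term 7, giving 729.
Position 16 falls in track B as its term 8, giving 2187.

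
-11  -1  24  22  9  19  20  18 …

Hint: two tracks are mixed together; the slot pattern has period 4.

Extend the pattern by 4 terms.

29, 39, 16, 14

Reading positions in blocks of 4 reveals the pattern AABB — 2 tracks woven together.
Track A: -11, -1, 9, 19 — arithmetic, step +10.
Track B: 24, 22, 20, 18 — arithmetic with common difference −2.
Term 9 comes from track A (its 5th entry): 29.
Position 10 falls in track A as its term 6, giving 39.
Position 11 falls in track B as its term 5, giving 16.
Position 12 falls in track B as its term 6, giving 14.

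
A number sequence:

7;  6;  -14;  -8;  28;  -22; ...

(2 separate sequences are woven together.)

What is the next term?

-56

Positions 1, 3, 5, … form one subsequence and positions 2, 4, 6, … form another.
Track A is 7, -14, 28, which is a geometric progression (common ratio -2).
Track B is 6, -8, -22, which is arithmetic with common difference −14.
Term 7 comes from track A (its 4th entry): -56.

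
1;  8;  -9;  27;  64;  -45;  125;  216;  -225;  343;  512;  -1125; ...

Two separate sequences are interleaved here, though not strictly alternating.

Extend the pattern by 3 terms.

729, 1000, -5625

Positions follow the repeating pattern AAB; grouping by letter gives 2 tracks.
Subsequence A is 1, 8, 27, 64, 125, 216, 343, 512, which is perfect cubes starting at 1³.
Subsequence B is -9, -45, -225, -1125, which is geometric with ratio 5.
Position 13 falls in subsequence A as its term 9, giving 729.
Term 14 comes from subsequence A (its 10th entry): 1000.
Term 15 comes from subsequence B (its 5th entry): -5625.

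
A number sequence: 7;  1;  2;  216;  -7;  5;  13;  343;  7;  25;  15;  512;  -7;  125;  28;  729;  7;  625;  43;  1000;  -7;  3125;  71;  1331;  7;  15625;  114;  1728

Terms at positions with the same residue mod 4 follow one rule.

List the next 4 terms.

-7, 78125, 185, 2197

The terms cycle through 4 interleaved subsequences.
Track A: 7, -7, 7, -7, 7, -7, 7. The oscillation 7·(−1)^(n+1).
Track B: 1, 5, 25, 125, 625, 3125, 15625. Powers 5^0, 5^1, 5^2, ….
Track C: 2, 13, 15, 28, 43, 71, 114. Fibonacci-style (each term is the sum of the two before it).
Track D: 216, 343, 512, 729, 1000, 1331, 1728. Perfect cubes starting at 6³.
Position 29 falls in track A as its term 8, giving -7.
Term 30 comes from track B (its 8th entry): 78125.
Position 31 → track C, term 8 = 185.
Position 32 → track D, term 8 = 2197.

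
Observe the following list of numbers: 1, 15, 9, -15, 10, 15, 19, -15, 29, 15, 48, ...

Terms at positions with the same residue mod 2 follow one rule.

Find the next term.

The terms cycle through 2 interleaved subsequences.
Track A: 1, 9, 10, 19, 29, 48 (each term equals the sum of the previous two).
Track B: 15, -15, 15, -15, 15 (the oscillation 15·(−1)^(n+1)).
Position 12 falls in track B as its term 6, giving -15.

-15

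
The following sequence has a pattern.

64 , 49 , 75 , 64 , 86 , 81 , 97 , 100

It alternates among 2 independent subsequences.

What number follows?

The terms cycle through 2 interleaved subsequences.
Stream A: 64, 75, 86, 97 — arithmetic with common difference +11.
Stream B: 49, 64, 81, 100 — perfect squares starting at 7².
Term 9 comes from stream A (its 5th entry): 108.

108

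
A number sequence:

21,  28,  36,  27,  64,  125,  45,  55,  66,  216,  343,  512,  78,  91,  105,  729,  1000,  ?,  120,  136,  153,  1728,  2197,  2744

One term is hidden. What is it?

The slot pattern repeats as AAABBB (period 6), so there are 2 interleaved tracks.
Track A is 21, 28, 36, 45, 55, 66, 78, 91, 105, 120, 136, 153, which is the triangular numbers T_6, T_7, ….
Track B is 27, 64, 125, 216, 343, 512, 729, 1000, ?, 1728, 2197, 2744, which is perfect cubes starting at 3³.
So the missing entry in track B is 1331.

1331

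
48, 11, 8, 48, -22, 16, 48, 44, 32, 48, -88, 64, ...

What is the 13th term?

48

Taking every 3rd term gives 3 separate tracks.
Track A: 48, 48, 48, 48 (the constant sequence 48).
Track B: 11, -22, 44, -88 (a geometric progression (common ratio -2)).
Track C: 8, 16, 32, 64 (powers of 2).
Term 13 comes from track A (its 5th entry): 48.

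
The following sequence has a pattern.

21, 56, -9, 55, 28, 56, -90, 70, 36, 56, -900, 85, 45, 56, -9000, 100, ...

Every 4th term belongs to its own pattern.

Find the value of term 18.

Read the sequence 4 terms at a time; column i is its own pattern.
Track A is 21, 28, 36, 45, which is triangular numbers n(n+1)/2 for n = 6, 7, ….
Track B is 56, 56, 56, 56, which is always 56.
Track C is -9, -90, -900, -9000, which is a geometric progression (common ratio 10).
Track D is 55, 70, 85, 100, which is adding 15 each time.
Position 18 → track B, term 5 = 56.

56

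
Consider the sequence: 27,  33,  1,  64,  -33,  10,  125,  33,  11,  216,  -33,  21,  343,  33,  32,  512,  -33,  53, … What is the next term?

729

Taking every 3rd term gives 3 separate tracks.
Track A is 27, 64, 125, 216, 343, 512, which is the cubes 3³, 4³, 5³, ….
Track B is 33, -33, 33, -33, 33, -33, which is oscillating between 33 and -33.
Track C is 1, 10, 11, 21, 32, 53, which is a Fibonacci-like recurrence a_n = a_{n-1} + a_{n-2}.
Position 19 → track A, term 7 = 729.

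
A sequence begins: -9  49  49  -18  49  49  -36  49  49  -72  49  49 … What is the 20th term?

49

The slot pattern repeats as ABB (period 3), so there are 2 interleaved tracks.
Subsequence A: -9, -18, -36, -72. Geometric, ×2 each step.
Subsequence B: 49, 49, 49, 49, 49, 49, 49, 49. Always 49.
Term 20 comes from subsequence B (its 13th entry): 49.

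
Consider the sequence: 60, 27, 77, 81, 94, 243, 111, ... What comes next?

729

The terms cycle through 2 interleaved subsequences.
Track A: 60, 77, 94, 111 — linear: a_n = 43 + 17·n.
Track B: 27, 81, 243 — successive powers of 3.
The 8th slot belongs to track B; its 4th term is 729.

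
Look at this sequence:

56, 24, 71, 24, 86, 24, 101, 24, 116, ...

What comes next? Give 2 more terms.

Split by position mod 2 into 2 tracks.
Subsequence A: 56, 71, 86, 101, 116 (linear: a_n = 41 + 15·n).
Subsequence B: 24, 24, 24, 24 (always 24).
Term 10 comes from subsequence B (its 5th entry): 24.
Position 11 → subsequence A, term 6 = 131.

24, 131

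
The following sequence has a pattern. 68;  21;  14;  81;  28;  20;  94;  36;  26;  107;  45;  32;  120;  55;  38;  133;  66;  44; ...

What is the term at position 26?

105

Split by position mod 3 into 3 tracks.
Subsequence A: 68, 81, 94, 107, 120, 133 — adding 13 each time.
Subsequence B: 21, 28, 36, 45, 55, 66 — the triangular numbers T_6, T_7, ….
Subsequence C: 14, 20, 26, 32, 38, 44 — arithmetic, step +6.
Position 26 falls in subsequence B as its term 9, giving 105.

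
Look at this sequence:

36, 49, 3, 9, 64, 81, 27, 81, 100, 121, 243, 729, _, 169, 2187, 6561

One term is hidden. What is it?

Reading positions in blocks of 4 reveals the pattern AABB — 2 tracks woven together.
Subsequence A = 36, 49, 64, 81, 100, 121, ?, 169: consecutive squares n² from n = 6.
Subsequence B = 3, 9, 27, 81, 243, 729, 2187, 6561: successive powers of 3.
The gap is subsequence A's term 7; the rule gives 144.

144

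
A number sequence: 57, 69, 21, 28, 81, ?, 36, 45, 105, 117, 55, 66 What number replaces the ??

Reading positions in blocks of 4 reveals the pattern AABB — 2 tracks woven together.
Stream A: 57, 69, 81, ?, 105, 117. Arithmetic with common difference +12.
Stream B: 21, 28, 36, 45, 55, 66. The triangular numbers T_6, T_7, ….
So the missing entry in stream A is 93.

93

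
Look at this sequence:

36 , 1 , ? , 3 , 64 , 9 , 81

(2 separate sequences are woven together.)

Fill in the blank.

49

Taking every 2nd term gives 2 separate tracks.
Track A: 36, ?, 64, 81. The squares 6², 7², 8², ….
Track B: 1, 3, 9. Powers of 3.
Filling track A at index 2 by its rule yields 49.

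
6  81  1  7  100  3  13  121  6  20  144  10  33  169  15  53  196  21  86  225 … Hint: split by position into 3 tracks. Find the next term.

28

Read the sequence 3 terms at a time; column i is its own pattern.
Track A: 6, 7, 13, 20, 33, 53, 86. Each term equals the sum of the previous two.
Track B: 81, 100, 121, 144, 169, 196, 225. Consecutive squares n² from n = 9.
Track C: 1, 3, 6, 10, 15, 21. The triangular numbers T_1, T_2, ….
Position 21 → track C, term 7 = 28.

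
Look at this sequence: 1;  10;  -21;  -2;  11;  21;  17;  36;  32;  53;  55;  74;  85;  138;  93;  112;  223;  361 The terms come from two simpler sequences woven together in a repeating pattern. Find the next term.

131

Reading positions in blocks of 4 reveals the pattern AABB — 2 tracks woven together.
Track A: 1, 10, 11, 21, 32, 53, 85, 138, 223, 361 (each term equals the sum of the previous two).
Track B: -21, -2, 17, 36, 55, 74, 93, 112 (arithmetic, step +19).
Position 19 falls in track B as its term 9, giving 131.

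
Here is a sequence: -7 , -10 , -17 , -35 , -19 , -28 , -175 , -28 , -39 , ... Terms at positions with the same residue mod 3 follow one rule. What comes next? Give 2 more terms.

-875, -37

Split by position mod 3: positions 1, 4, 7, … form one track, and each other residue class forms its own.
Subsequence A is -7, -35, -175, which is a geometric progression (common ratio 5).
Subsequence B is -10, -19, -28, which is subtracting 9 each time.
Subsequence C is -17, -28, -39, which is linear: a_n = -6 − 11·n.
Term 10 comes from subsequence A (its 4th entry): -875.
Position 11 falls in subsequence B as its term 4, giving -37.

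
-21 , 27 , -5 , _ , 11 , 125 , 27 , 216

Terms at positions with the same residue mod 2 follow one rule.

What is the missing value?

Odd-indexed and even-indexed terms follow separate rules.
Track A: -21, -5, 11, 27 — linear: a_n = -37 + 16·n.
Track B: 27, ?, 125, 216 — the cubes 3³, 4³, 5³, ….
Filling track B at index 2 by its rule yields 64.

64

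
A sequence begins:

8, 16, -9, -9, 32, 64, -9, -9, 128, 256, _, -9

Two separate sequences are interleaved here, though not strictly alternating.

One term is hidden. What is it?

-9

Positions follow the repeating pattern AABB; grouping by letter gives 2 tracks.
Track A: 8, 16, 32, 64, 128, 256 (powers 2^3, 2^4, 2^5, …).
Track B: -9, -9, -9, -9, ?, -9 (always -9).
The gap is track B's term 5; the rule gives -9.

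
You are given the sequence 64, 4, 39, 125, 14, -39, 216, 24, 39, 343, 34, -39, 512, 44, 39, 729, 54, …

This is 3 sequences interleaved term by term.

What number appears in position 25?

1728

Read the sequence 3 terms at a time; column i is its own pattern.
Subsequence A: 64, 125, 216, 343, 512, 729 — perfect cubes starting at 4³.
Subsequence B: 4, 14, 24, 34, 44, 54 — arithmetic, step +10.
Subsequence C: 39, -39, 39, -39, 39 — the oscillation 39·(−1)^(n+1).
Term 25 comes from subsequence A (its 9th entry): 1728.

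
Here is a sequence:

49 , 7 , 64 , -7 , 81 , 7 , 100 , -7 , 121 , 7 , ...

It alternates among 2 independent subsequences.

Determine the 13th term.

169

Split by position mod 2 into 2 tracks.
Track A: 49, 64, 81, 100, 121 — consecutive squares n² from n = 7.
Track B: 7, -7, 7, -7, 7 — the oscillation 7·(−1)^(n+1).
Position 13 falls in track A as its term 7, giving 169.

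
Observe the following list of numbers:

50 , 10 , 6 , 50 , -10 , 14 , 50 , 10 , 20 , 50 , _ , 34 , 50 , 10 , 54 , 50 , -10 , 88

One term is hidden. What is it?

-10

Split by position mod 3: positions 1, 4, 7, … form one track, and each other residue class forms its own.
Subsequence A: 50, 50, 50, 50, 50, 50 (the constant sequence 50).
Subsequence B: 10, -10, 10, ?, 10, -10 (alternating ±10).
Subsequence C: 6, 14, 20, 34, 54, 88 (each term equals the sum of the previous two).
Filling subsequence B at index 4 by its rule yields -10.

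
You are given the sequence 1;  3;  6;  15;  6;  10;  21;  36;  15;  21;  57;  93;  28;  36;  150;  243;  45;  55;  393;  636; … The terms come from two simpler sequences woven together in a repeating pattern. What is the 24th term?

Positions follow the repeating pattern AABB; grouping by letter gives 2 tracks.
Stream A: 1, 3, 6, 10, 15, 21, 28, 36, 45, 55 (triangular numbers n(n+1)/2 for n = 1, 2, …).
Stream B: 6, 15, 21, 36, 57, 93, 150, 243, 393, 636 (Fibonacci-style (each term is the sum of the two before it)).
Position 24 falls in stream B as its term 12, giving 1665.

1665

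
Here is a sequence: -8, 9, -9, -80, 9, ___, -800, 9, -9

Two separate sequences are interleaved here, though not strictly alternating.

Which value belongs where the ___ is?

-9

The slot pattern repeats as ABB (period 3), so there are 2 interleaved tracks.
Track A is -8, -80, -800, which is geometric, ×10 each step.
Track B is 9, -9, 9, ?, 9, -9, which is the oscillation 9·(−1)^(n+1).
Filling track B at index 4 by its rule yields -9.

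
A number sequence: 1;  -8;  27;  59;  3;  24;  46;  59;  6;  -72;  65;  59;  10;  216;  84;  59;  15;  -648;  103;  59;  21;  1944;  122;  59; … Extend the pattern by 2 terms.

28, -5832

Taking every 4th term gives 4 separate tracks.
Subsequence A: 1, 3, 6, 10, 15, 21 — triangular numbers n(n+1)/2 for n = 1, 2, ….
Subsequence B: -8, 24, -72, 216, -648, 1944 — a geometric progression (common ratio -3).
Subsequence C: 27, 46, 65, 84, 103, 122 — linear: a_n = 8 + 19·n.
Subsequence D: 59, 59, 59, 59, 59, 59 — always 59.
The 25th slot belongs to subsequence A; its 7th term is 28.
Position 26 → subsequence B, term 7 = -5832.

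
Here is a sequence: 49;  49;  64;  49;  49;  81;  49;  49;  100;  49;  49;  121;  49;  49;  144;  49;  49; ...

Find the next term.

169

The slot pattern repeats as AAB (period 3), so there are 2 interleaved tracks.
Track A: 49, 49, 49, 49, 49, 49, 49, 49, 49, 49, 49, 49 — always 49.
Track B: 64, 81, 100, 121, 144 — the squares 8², 9², 10², ….
The 18th slot belongs to track B; its 6th term is 169.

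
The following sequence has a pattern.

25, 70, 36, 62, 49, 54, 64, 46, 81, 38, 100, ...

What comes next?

Odd-indexed and even-indexed terms follow separate rules.
Track A: 25, 36, 49, 64, 81, 100 (perfect squares starting at 5²).
Track B: 70, 62, 54, 46, 38 (subtracting 8 each time).
Term 12 comes from track B (its 6th entry): 30.

30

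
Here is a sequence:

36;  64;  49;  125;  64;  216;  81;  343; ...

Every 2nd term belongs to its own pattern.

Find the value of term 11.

Taking every 2nd term gives 2 separate tracks.
Track A: 36, 49, 64, 81 — the squares 6², 7², 8², ….
Track B: 64, 125, 216, 343 — perfect cubes starting at 4³.
The 11th slot belongs to track A; its 6th term is 121.

121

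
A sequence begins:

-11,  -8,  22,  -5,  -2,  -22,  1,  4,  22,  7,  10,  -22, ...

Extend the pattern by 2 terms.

13, 16

Reading positions in blocks of 3 reveals the pattern AAB — 2 tracks woven together.
Subsequence A: -11, -8, -5, -2, 1, 4, 7, 10 (adding 3 each time).
Subsequence B: 22, -22, 22, -22 (alternating ±22).
Position 13 falls in subsequence A as its term 9, giving 13.
The 14th slot belongs to subsequence A; its 10th term is 16.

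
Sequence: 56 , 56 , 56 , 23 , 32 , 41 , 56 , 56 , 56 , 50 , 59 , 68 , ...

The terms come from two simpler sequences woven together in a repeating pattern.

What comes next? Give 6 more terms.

Reading positions in blocks of 6 reveals the pattern AAABBB — 2 tracks woven together.
Stream A: 56, 56, 56, 56, 56, 56 — constant 56.
Stream B: 23, 32, 41, 50, 59, 68 — linear: a_n = 14 + 9·n.
Position 13 → stream A, term 7 = 56.
Position 14 falls in stream A as its term 8, giving 56.
Term 15 comes from stream A (its 9th entry): 56.
Term 16 comes from stream B (its 7th entry): 77.
The 17th slot belongs to stream B; its 8th term is 86.
Term 18 comes from stream B (its 9th entry): 95.

56, 56, 56, 77, 86, 95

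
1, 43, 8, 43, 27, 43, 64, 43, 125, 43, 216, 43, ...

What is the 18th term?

Positions 1, 3, 5, … form one subsequence and positions 2, 4, 6, … form another.
Stream A: 1, 8, 27, 64, 125, 216 — consecutive cubes n³ from n = 1.
Stream B: 43, 43, 43, 43, 43, 43 — always 43.
The 18th slot belongs to stream B; its 9th term is 43.

43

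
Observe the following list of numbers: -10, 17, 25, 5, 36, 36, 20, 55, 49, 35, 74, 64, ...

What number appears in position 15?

81

Split by position mod 3 into 3 tracks.
Stream A: -10, 5, 20, 35 — adding 15 each time.
Stream B: 17, 36, 55, 74 — arithmetic, step +19.
Stream C: 25, 36, 49, 64 — the squares 5², 6², 7², ….
Term 15 comes from stream C (its 5th entry): 81.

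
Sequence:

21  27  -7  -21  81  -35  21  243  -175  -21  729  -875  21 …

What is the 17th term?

6561

The terms cycle through 3 interleaved subsequences.
Stream A: 21, -21, 21, -21, 21 — alternating ±21.
Stream B: 27, 81, 243, 729 — successive powers of 3.
Stream C: -7, -35, -175, -875 — a geometric progression (common ratio 5).
Position 17 falls in stream B as its term 6, giving 6561.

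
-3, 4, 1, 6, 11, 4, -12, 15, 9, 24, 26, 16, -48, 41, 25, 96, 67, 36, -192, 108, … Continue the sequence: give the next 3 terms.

49, 384, 175

Split by position mod 3: positions 1, 4, 7, … form one track, and each other residue class forms its own.
Track A: -3, 6, -12, 24, -48, 96, -192. A geometric progression (common ratio -2).
Track B: 4, 11, 15, 26, 41, 67, 108. Fibonacci-style (each term is the sum of the two before it).
Track C: 1, 4, 9, 16, 25, 36. Consecutive squares n² from n = 1.
The 21st slot belongs to track C; its 7th term is 49.
The 22nd slot belongs to track A; its 8th term is 384.
The 23rd slot belongs to track B; its 8th term is 175.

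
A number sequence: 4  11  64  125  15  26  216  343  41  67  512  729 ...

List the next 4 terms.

Reading positions in blocks of 4 reveals the pattern AABB — 2 tracks woven together.
Track A = 4, 11, 15, 26, 41, 67: each term equals the sum of the previous two.
Track B = 64, 125, 216, 343, 512, 729: the cubes 4³, 5³, 6³, ….
Term 13 comes from track A (its 7th entry): 108.
The 14th slot belongs to track A; its 8th term is 175.
Position 15 → track B, term 7 = 1000.
Position 16 falls in track B as its term 8, giving 1331.

108, 175, 1000, 1331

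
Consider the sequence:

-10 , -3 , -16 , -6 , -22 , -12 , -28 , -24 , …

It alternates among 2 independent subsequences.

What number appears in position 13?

The terms cycle through 2 interleaved subsequences.
Subsequence A: -10, -16, -22, -28 (arithmetic with common difference −6).
Subsequence B: -3, -6, -12, -24 (multiplying by 2 each time).
The 13th slot belongs to subsequence A; its 7th term is -46.

-46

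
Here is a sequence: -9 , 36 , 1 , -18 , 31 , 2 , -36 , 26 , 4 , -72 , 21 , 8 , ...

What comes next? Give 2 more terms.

-144, 16

Read the sequence 3 terms at a time; column i is its own pattern.
Stream A: -9, -18, -36, -72 (geometric with ratio 2).
Stream B: 36, 31, 26, 21 (arithmetic, step −5).
Stream C: 1, 2, 4, 8 (successive powers of 2).
Position 13 → stream A, term 5 = -144.
Position 14 → stream B, term 5 = 16.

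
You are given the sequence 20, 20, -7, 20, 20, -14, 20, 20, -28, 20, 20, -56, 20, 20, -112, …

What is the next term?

20

Positions follow the repeating pattern AAB; grouping by letter gives 2 tracks.
Track A: 20, 20, 20, 20, 20, 20, 20, 20, 20, 20. The constant sequence 20.
Track B: -7, -14, -28, -56, -112. Geometric with ratio 2.
The 16th slot belongs to track A; its 11th term is 20.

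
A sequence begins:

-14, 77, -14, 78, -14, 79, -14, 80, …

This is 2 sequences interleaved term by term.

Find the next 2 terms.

-14, 81

Positions 1, 3, 5, … form one subsequence and positions 2, 4, 6, … form another.
Track A is -14, -14, -14, -14, which is the constant sequence -14.
Track B is 77, 78, 79, 80, which is adding 1 each time.
Position 9 → track A, term 5 = -14.
Position 10 falls in track B as its term 5, giving 81.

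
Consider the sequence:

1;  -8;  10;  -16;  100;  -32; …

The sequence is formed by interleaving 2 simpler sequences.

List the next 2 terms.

1000, -64

Positions 1, 3, 5, … form one subsequence and positions 2, 4, 6, … form another.
Stream A: 1, 10, 100 (powers 10^0, 10^1, 10^2, …).
Stream B: -8, -16, -32 (geometric with ratio 2).
Position 7 falls in stream A as its term 4, giving 1000.
Term 8 comes from stream B (its 4th entry): -64.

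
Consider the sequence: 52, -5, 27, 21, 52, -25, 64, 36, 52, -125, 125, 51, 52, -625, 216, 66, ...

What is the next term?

52

Read the sequence 4 terms at a time; column i is its own pattern.
Stream A is 52, 52, 52, 52, which is always 52.
Stream B is -5, -25, -125, -625, which is geometric, ×5 each step.
Stream C is 27, 64, 125, 216, which is the cubes 3³, 4³, 5³, ….
Stream D is 21, 36, 51, 66, which is linear: a_n = 6 + 15·n.
Term 17 comes from stream A (its 5th entry): 52.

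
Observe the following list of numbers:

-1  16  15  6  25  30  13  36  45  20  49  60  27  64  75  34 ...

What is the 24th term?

Split by position mod 3: positions 1, 4, 7, … form one track, and each other residue class forms its own.
Track A is -1, 6, 13, 20, 27, 34, which is adding 7 each time.
Track B is 16, 25, 36, 49, 64, which is perfect squares starting at 4².
Track C is 15, 30, 45, 60, 75, which is linear: a_n = 15·n.
The 24th slot belongs to track C; its 8th term is 120.

120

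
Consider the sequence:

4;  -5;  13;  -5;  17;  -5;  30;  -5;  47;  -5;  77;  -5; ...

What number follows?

The terms cycle through 2 interleaved subsequences.
Track A: 4, 13, 17, 30, 47, 77. A Fibonacci-like recurrence a_n = a_{n-1} + a_{n-2}.
Track B: -5, -5, -5, -5, -5, -5. Always -5.
The 13th slot belongs to track A; its 7th term is 124.

124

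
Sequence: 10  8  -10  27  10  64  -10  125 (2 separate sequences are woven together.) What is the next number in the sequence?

10

The terms cycle through 2 interleaved subsequences.
Track A: 10, -10, 10, -10 — alternating ±10.
Track B: 8, 27, 64, 125 — perfect cubes starting at 2³.
The 9th slot belongs to track A; its 5th term is 10.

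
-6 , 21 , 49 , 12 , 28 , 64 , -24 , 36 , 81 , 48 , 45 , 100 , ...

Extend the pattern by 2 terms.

-96, 55

Taking every 3rd term gives 3 separate tracks.
Stream A: -6, 12, -24, 48 — multiplying by -2 each time.
Stream B: 21, 28, 36, 45 — triangular numbers starting at T_6.
Stream C: 49, 64, 81, 100 — the squares 7², 8², 9², ….
The 13th slot belongs to stream A; its 5th term is -96.
Position 14 → stream B, term 5 = 55.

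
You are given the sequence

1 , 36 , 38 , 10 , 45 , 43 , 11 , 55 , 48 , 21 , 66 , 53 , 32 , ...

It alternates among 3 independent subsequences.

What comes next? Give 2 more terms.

78, 58

Taking every 3rd term gives 3 separate tracks.
Stream A: 1, 10, 11, 21, 32 — each term equals the sum of the previous two.
Stream B: 36, 45, 55, 66 — triangular numbers starting at T_8.
Stream C: 38, 43, 48, 53 — arithmetic with common difference +5.
Position 14 falls in stream B as its term 5, giving 78.
Position 15 → stream C, term 5 = 58.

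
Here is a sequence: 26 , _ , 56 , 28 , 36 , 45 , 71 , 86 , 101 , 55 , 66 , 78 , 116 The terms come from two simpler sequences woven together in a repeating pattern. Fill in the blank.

Positions follow the repeating pattern AAABBB; grouping by letter gives 2 tracks.
Track A = 26, ?, 56, 71, 86, 101, 116: adding 15 each time.
Track B = 28, 36, 45, 55, 66, 78: the triangular numbers T_7, T_8, ….
Track A's pattern makes the blank 41.

41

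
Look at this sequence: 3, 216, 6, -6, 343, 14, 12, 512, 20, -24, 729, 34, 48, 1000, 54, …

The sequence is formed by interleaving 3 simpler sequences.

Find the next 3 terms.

-96, 1331, 88

Split by position mod 3 into 3 tracks.
Track A: 3, -6, 12, -24, 48. Geometric, ×-2 each step.
Track B: 216, 343, 512, 729, 1000. The cubes 6³, 7³, 8³, ….
Track C: 6, 14, 20, 34, 54. Each term equals the sum of the previous two.
Position 16 → track A, term 6 = -96.
Position 17 → track B, term 6 = 1331.
Position 18 → track C, term 6 = 88.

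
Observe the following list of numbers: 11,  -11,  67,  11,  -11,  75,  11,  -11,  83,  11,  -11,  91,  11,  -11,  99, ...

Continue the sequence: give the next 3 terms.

11, -11, 107

The slot pattern repeats as AAB (period 3), so there are 2 interleaved tracks.
Track A is 11, -11, 11, -11, 11, -11, 11, -11, 11, -11, which is the oscillation 11·(−1)^(n+1).
Track B is 67, 75, 83, 91, 99, which is arithmetic, step +8.
Term 16 comes from track A (its 11th entry): 11.
Position 17 falls in track A as its term 12, giving -11.
The 18th slot belongs to track B; its 6th term is 107.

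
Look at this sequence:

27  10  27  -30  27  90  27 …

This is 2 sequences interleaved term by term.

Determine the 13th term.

27

Split by position mod 2 into 2 tracks.
Subsequence A: 27, 27, 27, 27 — constant 27.
Subsequence B: 10, -30, 90 — a geometric progression (common ratio -3).
Position 13 falls in subsequence A as its term 7, giving 27.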